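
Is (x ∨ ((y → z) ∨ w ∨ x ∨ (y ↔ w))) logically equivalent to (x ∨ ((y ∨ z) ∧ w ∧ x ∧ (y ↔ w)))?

not equivalent

x  y  z  w  |  φ  ψ
T  T  T  T  |  T  T
T  T  T  F  |  T  T
T  T  F  T  |  T  T
T  T  F  F  |  T  T
T  F  T  T  |  T  T
T  F  T  F  |  T  T
T  F  F  T  |  T  T
T  F  F  F  |  T  T
F  T  T  T  |  T  F
F  T  T  F  |  T  F
F  T  F  T  |  T  F
F  T  F  F  |  F  F
F  F  T  T  |  T  F
F  F  T  F  |  T  F
F  F  F  T  |  T  F
F  F  F  F  |  T  F
The columns differ at x=F, y=T, z=T, w=T (φ=T, ψ=F), so they are not equivalent.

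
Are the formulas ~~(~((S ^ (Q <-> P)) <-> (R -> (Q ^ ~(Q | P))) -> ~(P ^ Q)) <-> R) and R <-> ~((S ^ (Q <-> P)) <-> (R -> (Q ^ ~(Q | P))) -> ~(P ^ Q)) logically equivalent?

equivalent

P | Q | R | S || φ | ψ
F | F | F | F || T | T
F | F | F | T || F | F
F | F | T | F || F | F
F | F | T | T || T | T
F | T | F | F || T | T
F | T | F | T || F | F
F | T | T | F || F | F
F | T | T | T || T | T
T | F | F | F || T | T
T | F | F | T || F | F
T | F | T | F || T | T
T | F | T | T || F | F
T | T | F | F || T | T
T | T | F | T || F | F
T | T | T | F || F | F
T | T | T | T || T | T
The columns for φ and ψ agree on every row, so they are logically equivalent.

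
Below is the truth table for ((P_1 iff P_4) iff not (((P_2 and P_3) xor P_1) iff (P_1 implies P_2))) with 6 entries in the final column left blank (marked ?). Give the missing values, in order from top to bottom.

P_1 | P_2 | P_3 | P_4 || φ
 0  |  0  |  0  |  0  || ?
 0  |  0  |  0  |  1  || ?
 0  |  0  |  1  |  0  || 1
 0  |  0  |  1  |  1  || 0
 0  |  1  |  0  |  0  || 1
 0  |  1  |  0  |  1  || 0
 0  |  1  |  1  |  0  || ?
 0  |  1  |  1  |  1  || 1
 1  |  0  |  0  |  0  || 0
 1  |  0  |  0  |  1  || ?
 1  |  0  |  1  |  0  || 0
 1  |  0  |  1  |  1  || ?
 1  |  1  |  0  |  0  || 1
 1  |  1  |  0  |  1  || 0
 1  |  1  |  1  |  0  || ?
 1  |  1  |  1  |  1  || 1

1, 0, 0, 1, 1, 0

Row P_1=0, P_2=0, P_3=0, P_4=0: (P_1 iff P_4) = 1, not (((P_2 and P_3) xor P_1) iff (P_1 implies P_2)) = 1, so the formula = 1.
Row P_1=0, P_2=0, P_3=0, P_4=1: (P_1 iff P_4) = 0, not (((P_2 and P_3) xor P_1) iff (P_1 implies P_2)) = 1, so the formula = 0.
Row P_1=0, P_2=1, P_3=1, P_4=0: (P_1 iff P_4) = 1, not (((P_2 and P_3) xor P_1) iff (P_1 implies P_2)) = 0, so the formula = 0.
Row P_1=1, P_2=0, P_3=0, P_4=1: (P_1 iff P_4) = 1, not (((P_2 and P_3) xor P_1) iff (P_1 implies P_2)) = 1, so the formula = 1.
Row P_1=1, P_2=0, P_3=1, P_4=1: (P_1 iff P_4) = 1, not (((P_2 and P_3) xor P_1) iff (P_1 implies P_2)) = 1, so the formula = 1.
Row P_1=1, P_2=1, P_3=1, P_4=0: (P_1 iff P_4) = 0, not (((P_2 and P_3) xor P_1) iff (P_1 implies P_2)) = 1, so the formula = 0.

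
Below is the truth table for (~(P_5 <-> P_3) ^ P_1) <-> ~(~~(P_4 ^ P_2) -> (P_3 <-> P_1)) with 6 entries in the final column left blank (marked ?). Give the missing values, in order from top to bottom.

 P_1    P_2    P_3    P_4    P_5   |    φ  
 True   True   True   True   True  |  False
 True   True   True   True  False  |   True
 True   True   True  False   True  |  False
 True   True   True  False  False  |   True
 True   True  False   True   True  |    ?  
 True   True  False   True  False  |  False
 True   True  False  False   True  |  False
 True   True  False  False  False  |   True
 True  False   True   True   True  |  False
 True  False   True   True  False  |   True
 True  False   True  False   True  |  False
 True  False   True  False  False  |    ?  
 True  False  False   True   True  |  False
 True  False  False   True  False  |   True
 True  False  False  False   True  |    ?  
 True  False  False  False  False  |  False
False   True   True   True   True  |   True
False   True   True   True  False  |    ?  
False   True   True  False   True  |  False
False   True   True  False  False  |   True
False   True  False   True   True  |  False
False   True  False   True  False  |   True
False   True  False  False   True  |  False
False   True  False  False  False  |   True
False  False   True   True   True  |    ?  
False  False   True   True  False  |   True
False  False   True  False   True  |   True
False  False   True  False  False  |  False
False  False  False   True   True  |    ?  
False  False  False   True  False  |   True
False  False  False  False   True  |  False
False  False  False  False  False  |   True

Row P_1=True, P_2=True, P_3=False, P_4=True, P_5=True: (~(P_5 <-> P_3) ^ P_1) = False, ~(~~(P_4 ^ P_2) -> (P_3 <-> P_1)) = False, so the formula = True.
Row P_1=True, P_2=False, P_3=True, P_4=False, P_5=False: (~(P_5 <-> P_3) ^ P_1) = False, ~(~~(P_4 ^ P_2) -> (P_3 <-> P_1)) = False, so the formula = True.
Row P_1=True, P_2=False, P_3=False, P_4=False, P_5=True: (~(P_5 <-> P_3) ^ P_1) = False, ~(~~(P_4 ^ P_2) -> (P_3 <-> P_1)) = False, so the formula = True.
Row P_1=False, P_2=True, P_3=True, P_4=True, P_5=False: (~(P_5 <-> P_3) ^ P_1) = True, ~(~~(P_4 ^ P_2) -> (P_3 <-> P_1)) = False, so the formula = False.
Row P_1=False, P_2=False, P_3=True, P_4=True, P_5=True: (~(P_5 <-> P_3) ^ P_1) = False, ~(~~(P_4 ^ P_2) -> (P_3 <-> P_1)) = True, so the formula = False.
Row P_1=False, P_2=False, P_3=False, P_4=True, P_5=True: (~(P_5 <-> P_3) ^ P_1) = True, ~(~~(P_4 ^ P_2) -> (P_3 <-> P_1)) = False, so the formula = False.

True, True, True, False, False, False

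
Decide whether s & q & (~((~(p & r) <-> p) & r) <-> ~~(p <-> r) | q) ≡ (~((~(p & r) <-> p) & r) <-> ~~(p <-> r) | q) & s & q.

equivalent

  p   |   q   |   r   |   s   ||   φ   |   ψ  
 True |  True |  True |  True ||  True |  True
 True |  True |  True | False || False | False
 True |  True | False |  True ||  True |  True
 True |  True | False | False || False | False
 True | False |  True |  True || False | False
 True | False |  True | False || False | False
 True | False | False |  True || False | False
 True | False | False | False || False | False
False |  True |  True |  True ||  True |  True
False |  True |  True | False || False | False
False |  True | False |  True ||  True |  True
False |  True | False | False || False | False
False | False |  True |  True || False | False
False | False |  True | False || False | False
False | False | False |  True || False | False
False | False | False | False || False | False
The columns for φ and ψ agree on every row, so they are logically equivalent.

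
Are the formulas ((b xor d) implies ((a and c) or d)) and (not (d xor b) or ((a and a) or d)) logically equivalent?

not equivalent

  a   |   b   |   c   |   d   |   φ   |   ψ  
----- | ----- | ----- | ----- | ----- | -----
 True |  True |  True |  True |  True |  True
 True |  True |  True | False |  True |  True
 True |  True | False |  True |  True |  True
 True |  True | False | False | False |  True
 True | False |  True |  True |  True |  True
 True | False |  True | False |  True |  True
 True | False | False |  True |  True |  True
 True | False | False | False |  True |  True
False |  True |  True |  True |  True |  True
False |  True |  True | False | False | False
False |  True | False |  True |  True |  True
False |  True | False | False | False | False
False | False |  True |  True |  True |  True
False | False |  True | False |  True |  True
False | False | False |  True |  True |  True
False | False | False | False |  True |  True
The columns differ at a=True, b=True, c=False, d=False (φ=False, ψ=True), so they are not equivalent.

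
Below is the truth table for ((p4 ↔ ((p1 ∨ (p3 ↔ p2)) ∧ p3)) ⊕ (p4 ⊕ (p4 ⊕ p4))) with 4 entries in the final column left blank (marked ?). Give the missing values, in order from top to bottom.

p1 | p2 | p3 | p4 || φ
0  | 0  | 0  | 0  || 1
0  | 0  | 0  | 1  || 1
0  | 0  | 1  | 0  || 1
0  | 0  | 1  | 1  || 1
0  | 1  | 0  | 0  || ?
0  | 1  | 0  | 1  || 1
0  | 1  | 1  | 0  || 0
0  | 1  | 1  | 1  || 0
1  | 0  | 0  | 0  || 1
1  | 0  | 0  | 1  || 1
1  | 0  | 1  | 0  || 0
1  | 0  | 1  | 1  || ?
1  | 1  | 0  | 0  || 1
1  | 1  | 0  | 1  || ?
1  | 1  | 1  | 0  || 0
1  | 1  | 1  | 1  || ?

Row p1=0, p2=1, p3=0, p4=0: (p4 ↔ ((p1 ∨ (p3 ↔ p2)) ∧ p3)) = 1, (p4 ⊕ (p4 ⊕ p4)) = 0, so the formula = 1.
Row p1=1, p2=0, p3=1, p4=1: (p4 ↔ ((p1 ∨ (p3 ↔ p2)) ∧ p3)) = 1, (p4 ⊕ (p4 ⊕ p4)) = 1, so the formula = 0.
Row p1=1, p2=1, p3=0, p4=1: (p4 ↔ ((p1 ∨ (p3 ↔ p2)) ∧ p3)) = 0, (p4 ⊕ (p4 ⊕ p4)) = 1, so the formula = 1.
Row p1=1, p2=1, p3=1, p4=1: (p4 ↔ ((p1 ∨ (p3 ↔ p2)) ∧ p3)) = 1, (p4 ⊕ (p4 ⊕ p4)) = 1, so the formula = 0.

1, 0, 1, 0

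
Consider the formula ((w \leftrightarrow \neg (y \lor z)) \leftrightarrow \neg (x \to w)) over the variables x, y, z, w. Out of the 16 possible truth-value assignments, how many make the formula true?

10

x | y | z | w || φ
T | T | T | T || T
T | T | T | F || T
T | T | F | T || T
T | T | F | F || T
T | F | T | T || T
T | F | T | F || T
T | F | F | T || F
T | F | F | F || F
F | T | T | T || T
F | T | T | F || F
F | T | F | T || T
F | T | F | F || F
F | F | T | T || T
F | F | T | F || F
F | F | F | T || F
F | F | F | F || T
The formula is true on 10 of the 16 rows.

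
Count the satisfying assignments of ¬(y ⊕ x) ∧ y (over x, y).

1

x | y || (y ⊕ x) | ¬(y ⊕ x) | (¬(y ⊕ x) ∧ y)
T | T ||    F    |    T     |       T       
T | F ||    T    |    F     |       F       
F | T ||    T    |    F     |       F       
F | F ||    F    |    T     |       F       
The formula is true on 1 of the 4 rows.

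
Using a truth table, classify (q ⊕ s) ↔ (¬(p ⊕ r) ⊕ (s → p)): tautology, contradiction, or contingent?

p  q  r  s  |  ((q ⊕ s) ↔ (¬(p ⊕ r) ⊕ (s → p)))
0  0  0  0  |                 1                
0  0  0  1  |                 1                
0  0  1  0  |                 0                
0  0  1  1  |                 0                
0  1  0  0  |                 0                
0  1  0  1  |                 0                
0  1  1  0  |                 1                
0  1  1  1  |                 1                
1  0  0  0  |                 0                
1  0  0  1  |                 1                
1  0  1  0  |                 1                
1  0  1  1  |                 0                
1  1  0  0  |                 1                
1  1  0  1  |                 0                
1  1  1  0  |                 0                
1  1  1  1  |                 1                
8 of 16 rows are 1, so the formula is contingent.

contingent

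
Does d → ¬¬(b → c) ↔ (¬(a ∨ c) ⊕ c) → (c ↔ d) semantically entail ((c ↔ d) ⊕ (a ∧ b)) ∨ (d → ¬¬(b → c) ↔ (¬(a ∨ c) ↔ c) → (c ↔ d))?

a | b | c | d || φ | ψ
T | T | T | T || T | T
T | T | T | F || F | T
T | T | F | T || F | T
T | T | F | F || T | T
T | F | T | T || T | T
T | F | T | F || F | T
T | F | F | T || T | F
T | F | F | F || T | T
F | T | T | T || T | T
F | T | T | F || F | T
F | T | F | T || T | F
F | T | F | F || T | T
F | F | T | T || T | T
F | F | T | F || F | T
F | F | F | T || F | T
F | F | F | F || T | T
At a=T, b=F, c=F, d=T we have φ true but ψ false, so φ does not entail ψ.

no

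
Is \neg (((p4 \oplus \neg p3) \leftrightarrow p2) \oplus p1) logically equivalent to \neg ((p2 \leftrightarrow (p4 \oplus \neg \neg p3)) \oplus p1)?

not equivalent

p1  p2  p3  p4  |  φ  ψ
0   0   0   0   |  1  0
0   0   0   1   |  0  1
0   0   1   0   |  0  1
0   0   1   1   |  1  0
0   1   0   0   |  0  1
0   1   0   1   |  1  0
0   1   1   0   |  1  0
0   1   1   1   |  0  1
1   0   0   0   |  0  1
1   0   0   1   |  1  0
1   0   1   0   |  1  0
1   0   1   1   |  0  1
1   1   0   0   |  1  0
1   1   0   1   |  0  1
1   1   1   0   |  0  1
1   1   1   1   |  1  0
The columns differ at p1=0, p2=0, p3=0, p4=0 (φ=1, ψ=0), so they are not equivalent.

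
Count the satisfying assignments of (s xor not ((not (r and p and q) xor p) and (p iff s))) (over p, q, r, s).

5

p | q | r | s || (r and p and q) | not (r and p and q) | (not (r and p and q) xor p) | (p iff s) | φ
F | F | F | F ||        F        |          T          |              T              |     T     | F
F | F | F | T ||        F        |          T          |              T              |     F     | F
F | F | T | F ||        F        |          T          |              T              |     T     | F
F | F | T | T ||        F        |          T          |              T              |     F     | F
F | T | F | F ||        F        |          T          |              T              |     T     | F
F | T | F | T ||        F        |          T          |              T              |     F     | F
F | T | T | F ||        F        |          T          |              T              |     T     | F
F | T | T | T ||        F        |          T          |              T              |     F     | F
T | F | F | F ||        F        |          T          |              F              |     F     | T
T | F | F | T ||        F        |          T          |              F              |     T     | F
T | F | T | F ||        F        |          T          |              F              |     F     | T
T | F | T | T ||        F        |          T          |              F              |     T     | F
T | T | F | F ||        F        |          T          |              F              |     F     | T
T | T | F | T ||        F        |          T          |              F              |     T     | F
T | T | T | F ||        T        |          F          |              T              |     F     | T
T | T | T | T ||        T        |          F          |              T              |     T     | T
The formula is true on 5 of the 16 rows.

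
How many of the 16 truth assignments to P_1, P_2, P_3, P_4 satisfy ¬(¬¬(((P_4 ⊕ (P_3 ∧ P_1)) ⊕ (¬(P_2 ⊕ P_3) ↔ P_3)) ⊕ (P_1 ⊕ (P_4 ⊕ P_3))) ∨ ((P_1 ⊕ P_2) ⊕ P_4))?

P_1 | P_2 | P_3 | P_4 | φ
--- | --- | --- | --- | -
 1  |  1  |  1  |  1  | 0
 1  |  1  |  1  |  0  | 1
 1  |  1  |  0  |  1  | 0
 1  |  1  |  0  |  0  | 1
 1  |  0  |  1  |  1  | 0
 1  |  0  |  1  |  0  | 0
 1  |  0  |  0  |  1  | 0
 1  |  0  |  0  |  0  | 0
 0  |  1  |  1  |  1  | 1
 0  |  1  |  1  |  0  | 0
 0  |  1  |  0  |  1  | 0
 0  |  1  |  0  |  0  | 0
 0  |  0  |  1  |  1  | 0
 0  |  0  |  1  |  0  | 0
 0  |  0  |  0  |  1  | 0
 0  |  0  |  0  |  0  | 1
The formula is true on 4 of the 16 rows.

4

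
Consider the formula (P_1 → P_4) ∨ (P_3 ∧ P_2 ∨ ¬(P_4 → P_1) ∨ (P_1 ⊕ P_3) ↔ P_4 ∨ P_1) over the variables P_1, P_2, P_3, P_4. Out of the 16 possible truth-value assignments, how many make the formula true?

 P_1    P_2    P_3    P_4   |    φ  
 True   True   True   True  |   True
 True   True   True  False  |   True
 True   True  False   True  |   True
 True   True  False  False  |   True
 True  False   True   True  |   True
 True  False   True  False  |  False
 True  False  False   True  |   True
 True  False  False  False  |   True
False   True   True   True  |   True
False   True   True  False  |   True
False   True  False   True  |   True
False   True  False  False  |   True
False  False   True   True  |   True
False  False   True  False  |   True
False  False  False   True  |   True
False  False  False  False  |   True
The formula is true on 15 of the 16 rows.

15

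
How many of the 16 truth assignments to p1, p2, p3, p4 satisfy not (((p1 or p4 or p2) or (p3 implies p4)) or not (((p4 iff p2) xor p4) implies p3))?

1

p1 | p2 | p3 | p4 || (p1 or p4 or p2) | (p3 implies p4) | (p4 iff p2) | ((p4 iff p2) xor p4) | φ
T  | T  | T  | T  ||        T         |        T        |      T      |          F           | F
T  | T  | T  | F  ||        T         |        F        |      F      |          F           | F
T  | T  | F  | T  ||        T         |        T        |      T      |          F           | F
T  | T  | F  | F  ||        T         |        T        |      F      |          F           | F
T  | F  | T  | T  ||        T         |        T        |      F      |          T           | F
T  | F  | T  | F  ||        T         |        F        |      T      |          T           | F
T  | F  | F  | T  ||        T         |        T        |      F      |          T           | F
T  | F  | F  | F  ||        T         |        T        |      T      |          T           | F
F  | T  | T  | T  ||        T         |        T        |      T      |          F           | F
F  | T  | T  | F  ||        T         |        F        |      F      |          F           | F
F  | T  | F  | T  ||        T         |        T        |      T      |          F           | F
F  | T  | F  | F  ||        T         |        T        |      F      |          F           | F
F  | F  | T  | T  ||        T         |        T        |      F      |          T           | F
F  | F  | T  | F  ||        F         |        F        |      T      |          T           | T
F  | F  | F  | T  ||        T         |        T        |      F      |          T           | F
F  | F  | F  | F  ||        F         |        T        |      T      |          T           | F
The formula is true on 1 of the 16 rows.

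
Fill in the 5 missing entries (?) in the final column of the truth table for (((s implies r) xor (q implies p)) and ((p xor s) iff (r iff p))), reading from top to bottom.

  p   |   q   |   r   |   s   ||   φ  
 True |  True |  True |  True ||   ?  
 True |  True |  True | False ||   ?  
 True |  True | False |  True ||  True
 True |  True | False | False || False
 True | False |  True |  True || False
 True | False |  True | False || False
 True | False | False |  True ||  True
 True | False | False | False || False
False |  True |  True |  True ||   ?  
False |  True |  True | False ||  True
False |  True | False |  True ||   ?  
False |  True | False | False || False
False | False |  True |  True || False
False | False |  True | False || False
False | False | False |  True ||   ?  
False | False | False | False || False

Row p=True, q=True, r=True, s=True: ((s implies r) xor (q implies p)) = False, ((p xor s) iff (r iff p)) = False, so the formula = False.
Row p=True, q=True, r=True, s=False: ((s implies r) xor (q implies p)) = False, ((p xor s) iff (r iff p)) = True, so the formula = False.
Row p=False, q=True, r=True, s=True: ((s implies r) xor (q implies p)) = True, ((p xor s) iff (r iff p)) = False, so the formula = False.
Row p=False, q=True, r=False, s=True: ((s implies r) xor (q implies p)) = False, ((p xor s) iff (r iff p)) = True, so the formula = False.
Row p=False, q=False, r=False, s=True: ((s implies r) xor (q implies p)) = True, ((p xor s) iff (r iff p)) = True, so the formula = True.

False, False, False, False, True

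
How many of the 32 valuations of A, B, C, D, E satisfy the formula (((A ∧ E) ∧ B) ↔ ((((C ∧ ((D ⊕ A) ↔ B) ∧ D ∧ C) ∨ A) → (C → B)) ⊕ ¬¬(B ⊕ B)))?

A | B | C | D | E || φ
T | T | T | T | T || T
T | T | T | T | F || F
T | T | T | F | T || T
T | T | T | F | F || F
T | T | F | T | T || T
T | T | F | T | F || F
T | T | F | F | T || T
T | T | F | F | F || F
T | F | T | T | T || T
T | F | T | T | F || T
T | F | T | F | T || T
T | F | T | F | F || T
T | F | F | T | T || F
T | F | F | T | F || F
T | F | F | F | T || F
T | F | F | F | F || F
F | T | T | T | T || F
F | T | T | T | F || F
F | T | T | F | T || F
F | T | T | F | F || F
F | T | F | T | T || F
F | T | F | T | F || F
F | T | F | F | T || F
F | T | F | F | F || F
F | F | T | T | T || F
F | F | T | T | F || F
F | F | T | F | T || F
F | F | T | F | F || F
F | F | F | T | T || F
F | F | F | T | F || F
F | F | F | F | T || F
F | F | F | F | F || F
The formula is true on 8 of the 32 rows.

8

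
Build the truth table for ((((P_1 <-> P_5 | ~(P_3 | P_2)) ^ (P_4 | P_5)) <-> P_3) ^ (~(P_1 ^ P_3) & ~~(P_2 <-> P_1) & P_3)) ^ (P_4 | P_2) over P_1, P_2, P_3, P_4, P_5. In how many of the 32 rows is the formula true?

14

P_1  P_2  P_3  P_4  P_5  |  φ
 F    F    F    F    F   |  T
 F    F    F    F    T   |  F
 F    F    F    T    F   |  T
 F    F    F    T    T   |  T
 F    F    T    F    F   |  T
 F    F    T    F    T   |  T
 F    F    T    T    F   |  T
 F    F    T    T    T   |  F
 F    T    F    F    F   |  T
 F    T    F    F    T   |  T
 F    T    F    T    F   |  F
 F    T    F    T    T   |  T
 F    T    T    F    F   |  F
 F    T    T    F    T   |  F
 F    T    T    T    F   |  T
 F    T    T    T    T   |  F
 T    F    F    F    F   |  F
 T    F    F    F    T   |  T
 T    F    F    T    F   |  F
 T    F    F    T    T   |  F
 T    F    T    F    F   |  F
 T    F    T    F    T   |  F
 T    F    T    T    F   |  F
 T    F    T    T    T   |  T
 T    T    F    F    F   |  F
 T    T    F    F    T   |  F
 T    T    F    T    F   |  T
 T    T    F    T    T   |  F
 T    T    T    F    F   |  F
 T    T    T    F    T   |  F
 T    T    T    T    F   |  T
 T    T    T    T    T   |  F
The formula is true on 14 of the 32 rows.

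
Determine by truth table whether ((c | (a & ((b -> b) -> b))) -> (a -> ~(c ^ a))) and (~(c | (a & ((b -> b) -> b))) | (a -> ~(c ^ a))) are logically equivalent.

a | b | c | φ | ψ
- | - | - | - | -
0 | 0 | 0 | 1 | 1
0 | 0 | 1 | 1 | 1
0 | 1 | 0 | 1 | 1
0 | 1 | 1 | 1 | 1
1 | 0 | 0 | 1 | 1
1 | 0 | 1 | 1 | 1
1 | 1 | 0 | 0 | 0
1 | 1 | 1 | 1 | 1
The columns for φ and ψ agree on every row, so they are logically equivalent.

equivalent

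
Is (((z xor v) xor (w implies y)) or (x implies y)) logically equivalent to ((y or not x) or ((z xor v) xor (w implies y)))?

x | y | z | w | v | φ | ψ
- | - | - | - | - | - | -
T | T | T | T | T | T | T
T | T | T | T | F | T | T
T | T | T | F | T | T | T
T | T | T | F | F | T | T
T | T | F | T | T | T | T
T | T | F | T | F | T | T
T | T | F | F | T | T | T
T | T | F | F | F | T | T
T | F | T | T | T | F | F
T | F | T | T | F | T | T
T | F | T | F | T | T | T
T | F | T | F | F | F | F
T | F | F | T | T | T | T
T | F | F | T | F | F | F
T | F | F | F | T | F | F
T | F | F | F | F | T | T
F | T | T | T | T | T | T
F | T | T | T | F | T | T
F | T | T | F | T | T | T
F | T | T | F | F | T | T
F | T | F | T | T | T | T
F | T | F | T | F | T | T
F | T | F | F | T | T | T
F | T | F | F | F | T | T
F | F | T | T | T | T | T
F | F | T | T | F | T | T
F | F | T | F | T | T | T
F | F | T | F | F | T | T
F | F | F | T | T | T | T
F | F | F | T | F | T | T
F | F | F | F | T | T | T
F | F | F | F | F | T | T
The columns for φ and ψ agree on every row, so they are logically equivalent.

equivalent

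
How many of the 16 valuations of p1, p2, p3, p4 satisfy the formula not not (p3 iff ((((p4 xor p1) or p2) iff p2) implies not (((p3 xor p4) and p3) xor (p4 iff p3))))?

5

p1  p2  p3  p4  |  (p4 xor p1)  ((p4 xor p1) or p2)  (((p4 xor p1) or p2) iff p2)  (p3 xor p4)  ((p3 xor p4) and p3)  (p4 iff p3)  φ
T   T   T   T   |       F                T                        T                     F                F                 T       F
T   T   T   F   |       T                T                        T                     T                T                 F       F
T   T   F   T   |       F                T                        T                     T                F                 F       F
T   T   F   F   |       T                T                        T                     F                F                 T       T
T   F   T   T   |       F                F                        T                     F                F                 T       F
T   F   T   F   |       T                T                        F                     T                T                 F       T
T   F   F   T   |       F                F                        T                     T                F                 F       F
T   F   F   F   |       T                T                        F                     F                F                 T       F
F   T   T   T   |       T                T                        T                     F                F                 T       F
F   T   T   F   |       F                T                        T                     T                T                 F       F
F   T   F   T   |       T                T                        T                     T                F                 F       F
F   T   F   F   |       F                T                        T                     F                F                 T       T
F   F   T   T   |       T                T                        F                     F                F                 T       T
F   F   T   F   |       F                F                        T                     T                T                 F       F
F   F   F   T   |       T                T                        F                     T                F                 F       F
F   F   F   F   |       F                F                        T                     F                F                 T       T
The formula is true on 5 of the 16 rows.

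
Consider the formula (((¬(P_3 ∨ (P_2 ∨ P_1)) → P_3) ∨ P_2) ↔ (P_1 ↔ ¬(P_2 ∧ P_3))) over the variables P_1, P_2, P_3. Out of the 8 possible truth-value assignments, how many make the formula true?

5

P_1  P_2  P_3  |  φ
 0    0    0   |  1
 0    0    1   |  0
 0    1    0   |  0
 0    1    1   |  1
 1    0    0   |  1
 1    0    1   |  1
 1    1    0   |  1
 1    1    1   |  0
The formula is true on 5 of the 8 rows.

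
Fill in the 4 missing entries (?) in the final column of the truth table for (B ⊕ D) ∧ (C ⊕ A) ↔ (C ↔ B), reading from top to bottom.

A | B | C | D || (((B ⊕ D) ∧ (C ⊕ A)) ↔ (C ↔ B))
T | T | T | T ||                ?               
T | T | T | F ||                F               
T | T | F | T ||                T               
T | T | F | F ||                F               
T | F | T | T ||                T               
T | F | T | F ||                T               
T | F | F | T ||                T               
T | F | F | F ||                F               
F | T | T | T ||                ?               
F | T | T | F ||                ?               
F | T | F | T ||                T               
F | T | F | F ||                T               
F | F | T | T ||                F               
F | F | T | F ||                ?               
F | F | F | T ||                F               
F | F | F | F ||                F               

Row A=T, B=T, C=T, D=T: ((B ⊕ D) ∧ (C ⊕ A)) = F, (C ↔ B) = T, so (((B ⊕ D) ∧ (C ⊕ A)) ↔ (C ↔ B)) = F.
Row A=F, B=T, C=T, D=T: ((B ⊕ D) ∧ (C ⊕ A)) = F, (C ↔ B) = T, so (((B ⊕ D) ∧ (C ⊕ A)) ↔ (C ↔ B)) = F.
Row A=F, B=T, C=T, D=F: ((B ⊕ D) ∧ (C ⊕ A)) = T, (C ↔ B) = T, so (((B ⊕ D) ∧ (C ⊕ A)) ↔ (C ↔ B)) = T.
Row A=F, B=F, C=T, D=F: ((B ⊕ D) ∧ (C ⊕ A)) = F, (C ↔ B) = F, so (((B ⊕ D) ∧ (C ⊕ A)) ↔ (C ↔ B)) = T.

F, F, T, T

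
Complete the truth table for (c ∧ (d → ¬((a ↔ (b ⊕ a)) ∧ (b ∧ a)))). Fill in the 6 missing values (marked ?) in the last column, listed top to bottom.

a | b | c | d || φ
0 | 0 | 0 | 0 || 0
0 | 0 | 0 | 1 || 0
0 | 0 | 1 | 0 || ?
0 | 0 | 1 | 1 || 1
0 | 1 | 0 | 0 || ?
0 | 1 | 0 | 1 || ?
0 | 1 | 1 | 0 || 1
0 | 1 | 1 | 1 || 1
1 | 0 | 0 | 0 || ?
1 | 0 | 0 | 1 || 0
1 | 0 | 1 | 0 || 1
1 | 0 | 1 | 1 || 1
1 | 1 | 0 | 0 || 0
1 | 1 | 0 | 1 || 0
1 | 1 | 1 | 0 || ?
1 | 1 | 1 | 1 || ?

1, 0, 0, 0, 1, 1

Row a=0, b=0, c=1, d=0: (d → ¬((a ↔ (b ⊕ a)) ∧ (b ∧ a))) = 1, so the formula = 1.
Row a=0, b=1, c=0, d=0: (d → ¬((a ↔ (b ⊕ a)) ∧ (b ∧ a))) = 1, so the formula = 0.
Row a=0, b=1, c=0, d=1: (d → ¬((a ↔ (b ⊕ a)) ∧ (b ∧ a))) = 1, so the formula = 0.
Row a=1, b=0, c=0, d=0: (d → ¬((a ↔ (b ⊕ a)) ∧ (b ∧ a))) = 1, so the formula = 0.
Row a=1, b=1, c=1, d=0: (d → ¬((a ↔ (b ⊕ a)) ∧ (b ∧ a))) = 1, so the formula = 1.
Row a=1, b=1, c=1, d=1: (d → ¬((a ↔ (b ⊕ a)) ∧ (b ∧ a))) = 1, so the formula = 1.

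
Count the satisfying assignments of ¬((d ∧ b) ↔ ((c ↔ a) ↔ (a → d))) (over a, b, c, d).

a | b | c | d || (d ∧ b) | (c ↔ a) | (a → d) | ((c ↔ a) ↔ (a → d)) | φ
1 | 1 | 1 | 1 ||    1    |    1    |    1    |          1          | 0
1 | 1 | 1 | 0 ||    0    |    1    |    0    |          0          | 0
1 | 1 | 0 | 1 ||    1    |    0    |    1    |          0          | 1
1 | 1 | 0 | 0 ||    0    |    0    |    0    |          1          | 1
1 | 0 | 1 | 1 ||    0    |    1    |    1    |          1          | 1
1 | 0 | 1 | 0 ||    0    |    1    |    0    |          0          | 0
1 | 0 | 0 | 1 ||    0    |    0    |    1    |          0          | 0
1 | 0 | 0 | 0 ||    0    |    0    |    0    |          1          | 1
0 | 1 | 1 | 1 ||    1    |    0    |    1    |          0          | 1
0 | 1 | 1 | 0 ||    0    |    0    |    1    |          0          | 0
0 | 1 | 0 | 1 ||    1    |    1    |    1    |          1          | 0
0 | 1 | 0 | 0 ||    0    |    1    |    1    |          1          | 1
0 | 0 | 1 | 1 ||    0    |    0    |    1    |          0          | 0
0 | 0 | 1 | 0 ||    0    |    0    |    1    |          0          | 0
0 | 0 | 0 | 1 ||    0    |    1    |    1    |          1          | 1
0 | 0 | 0 | 0 ||    0    |    1    |    1    |          1          | 1
The formula is true on 8 of the 16 rows.

8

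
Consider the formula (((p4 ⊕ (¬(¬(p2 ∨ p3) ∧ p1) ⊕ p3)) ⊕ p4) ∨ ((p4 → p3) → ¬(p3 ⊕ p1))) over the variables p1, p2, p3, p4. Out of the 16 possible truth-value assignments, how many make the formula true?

11

p1  p2  p3  p4  |  φ
F   F   F   F   |  T
F   F   F   T   |  T
F   F   T   F   |  F
F   F   T   T   |  F
F   T   F   F   |  T
F   T   F   T   |  T
F   T   T   F   |  F
F   T   T   T   |  F
T   F   F   F   |  F
T   F   F   T   |  T
T   F   T   F   |  T
T   F   T   T   |  T
T   T   F   F   |  T
T   T   F   T   |  T
T   T   T   F   |  T
T   T   T   T   |  T
The formula is true on 11 of the 16 rows.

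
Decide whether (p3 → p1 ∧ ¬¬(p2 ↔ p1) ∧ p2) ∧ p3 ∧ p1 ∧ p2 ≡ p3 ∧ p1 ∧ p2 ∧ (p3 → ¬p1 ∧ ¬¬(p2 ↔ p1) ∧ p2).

p1 | p2 | p3 | φ | ψ
-- | -- | -- | - | -
T  | T  | T  | T | F
T  | T  | F  | F | F
T  | F  | T  | F | F
T  | F  | F  | F | F
F  | T  | T  | F | F
F  | T  | F  | F | F
F  | F  | T  | F | F
F  | F  | F  | F | F
The columns differ at p1=T, p2=T, p3=T (φ=T, ψ=F), so they are not equivalent.

not equivalent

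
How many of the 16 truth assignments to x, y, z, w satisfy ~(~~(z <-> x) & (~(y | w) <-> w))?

x  y  z  w  |  φ
1  1  1  1  |  1
1  1  1  0  |  0
1  1  0  1  |  1
1  1  0  0  |  1
1  0  1  1  |  1
1  0  1  0  |  1
1  0  0  1  |  1
1  0  0  0  |  1
0  1  1  1  |  1
0  1  1  0  |  1
0  1  0  1  |  1
0  1  0  0  |  0
0  0  1  1  |  1
0  0  1  0  |  1
0  0  0  1  |  1
0  0  0  0  |  1
The formula is true on 14 of the 16 rows.

14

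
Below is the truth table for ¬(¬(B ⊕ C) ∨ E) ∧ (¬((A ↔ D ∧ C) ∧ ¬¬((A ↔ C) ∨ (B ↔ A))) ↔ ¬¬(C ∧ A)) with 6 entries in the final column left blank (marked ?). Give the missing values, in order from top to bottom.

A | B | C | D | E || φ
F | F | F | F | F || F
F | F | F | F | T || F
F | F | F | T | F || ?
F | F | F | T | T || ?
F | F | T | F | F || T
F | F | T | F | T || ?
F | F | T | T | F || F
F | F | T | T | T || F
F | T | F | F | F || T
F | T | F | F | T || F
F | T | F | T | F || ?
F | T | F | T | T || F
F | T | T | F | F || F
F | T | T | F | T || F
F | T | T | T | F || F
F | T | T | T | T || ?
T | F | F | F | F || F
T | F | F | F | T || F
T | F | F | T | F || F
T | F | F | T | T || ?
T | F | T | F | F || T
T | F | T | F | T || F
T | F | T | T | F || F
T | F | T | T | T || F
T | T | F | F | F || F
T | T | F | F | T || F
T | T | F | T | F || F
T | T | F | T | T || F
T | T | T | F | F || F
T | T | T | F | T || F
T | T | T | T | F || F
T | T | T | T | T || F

F, F, F, T, F, F

Row A=F, B=F, C=F, D=T, E=F: ¬(¬(B ⊕ C) ∨ E) = F, (¬((A ↔ D ∧ C) ∧ ¬¬((A ↔ C) ∨ (B ↔ A))) ↔ ¬¬(C ∧ A)) = T, so the formula = F.
Row A=F, B=F, C=F, D=T, E=T: ¬(¬(B ⊕ C) ∨ E) = F, (¬((A ↔ D ∧ C) ∧ ¬¬((A ↔ C) ∨ (B ↔ A))) ↔ ¬¬(C ∧ A)) = T, so the formula = F.
Row A=F, B=F, C=T, D=F, E=T: ¬(¬(B ⊕ C) ∨ E) = F, (¬((A ↔ D ∧ C) ∧ ¬¬((A ↔ C) ∨ (B ↔ A))) ↔ ¬¬(C ∧ A)) = T, so the formula = F.
Row A=F, B=T, C=F, D=T, E=F: ¬(¬(B ⊕ C) ∨ E) = T, (¬((A ↔ D ∧ C) ∧ ¬¬((A ↔ C) ∨ (B ↔ A))) ↔ ¬¬(C ∧ A)) = T, so the formula = T.
Row A=F, B=T, C=T, D=T, E=T: ¬(¬(B ⊕ C) ∨ E) = F, (¬((A ↔ D ∧ C) ∧ ¬¬((A ↔ C) ∨ (B ↔ A))) ↔ ¬¬(C ∧ A)) = F, so the formula = F.
Row A=T, B=F, C=F, D=T, E=T: ¬(¬(B ⊕ C) ∨ E) = F, (¬((A ↔ D ∧ C) ∧ ¬¬((A ↔ C) ∨ (B ↔ A))) ↔ ¬¬(C ∧ A)) = F, so the formula = F.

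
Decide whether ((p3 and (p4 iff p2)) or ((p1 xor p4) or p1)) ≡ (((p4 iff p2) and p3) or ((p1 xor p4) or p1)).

equivalent

p1  p2  p3  p4  |  φ  ψ
T   T   T   T   |  T  T
T   T   T   F   |  T  T
T   T   F   T   |  T  T
T   T   F   F   |  T  T
T   F   T   T   |  T  T
T   F   T   F   |  T  T
T   F   F   T   |  T  T
T   F   F   F   |  T  T
F   T   T   T   |  T  T
F   T   T   F   |  F  F
F   T   F   T   |  T  T
F   T   F   F   |  F  F
F   F   T   T   |  T  T
F   F   T   F   |  T  T
F   F   F   T   |  T  T
F   F   F   F   |  F  F
The columns for φ and ψ agree on every row, so they are logically equivalent.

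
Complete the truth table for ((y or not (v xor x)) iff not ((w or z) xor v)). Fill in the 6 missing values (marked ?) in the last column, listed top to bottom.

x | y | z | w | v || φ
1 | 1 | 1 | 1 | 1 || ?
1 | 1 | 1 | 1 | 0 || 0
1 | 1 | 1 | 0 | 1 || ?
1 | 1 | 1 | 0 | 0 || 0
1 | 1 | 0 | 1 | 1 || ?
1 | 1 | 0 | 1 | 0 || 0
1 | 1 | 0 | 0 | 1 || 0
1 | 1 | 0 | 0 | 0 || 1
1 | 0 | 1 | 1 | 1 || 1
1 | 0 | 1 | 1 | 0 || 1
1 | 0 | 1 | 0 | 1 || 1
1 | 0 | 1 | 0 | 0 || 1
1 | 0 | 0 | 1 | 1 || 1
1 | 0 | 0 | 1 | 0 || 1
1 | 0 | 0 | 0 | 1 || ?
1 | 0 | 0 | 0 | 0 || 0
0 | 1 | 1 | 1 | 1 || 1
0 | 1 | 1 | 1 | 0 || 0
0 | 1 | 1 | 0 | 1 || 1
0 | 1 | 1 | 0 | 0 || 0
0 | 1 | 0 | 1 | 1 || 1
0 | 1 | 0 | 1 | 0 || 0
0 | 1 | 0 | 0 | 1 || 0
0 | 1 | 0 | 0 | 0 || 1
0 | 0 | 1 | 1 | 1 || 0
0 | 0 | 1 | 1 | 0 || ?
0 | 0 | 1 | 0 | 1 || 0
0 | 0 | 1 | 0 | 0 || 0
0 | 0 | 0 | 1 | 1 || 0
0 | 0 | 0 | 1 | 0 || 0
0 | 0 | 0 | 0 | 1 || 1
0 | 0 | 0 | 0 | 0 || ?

Row x=1, y=1, z=1, w=1, v=1: (y or not (v xor x)) = 1, not ((w or z) xor v) = 1, so the formula = 1.
Row x=1, y=1, z=1, w=0, v=1: (y or not (v xor x)) = 1, not ((w or z) xor v) = 1, so the formula = 1.
Row x=1, y=1, z=0, w=1, v=1: (y or not (v xor x)) = 1, not ((w or z) xor v) = 1, so the formula = 1.
Row x=1, y=0, z=0, w=0, v=1: (y or not (v xor x)) = 1, not ((w or z) xor v) = 0, so the formula = 0.
Row x=0, y=0, z=1, w=1, v=0: (y or not (v xor x)) = 1, not ((w or z) xor v) = 0, so the formula = 0.
Row x=0, y=0, z=0, w=0, v=0: (y or not (v xor x)) = 1, not ((w or z) xor v) = 1, so the formula = 1.

1, 1, 1, 0, 0, 1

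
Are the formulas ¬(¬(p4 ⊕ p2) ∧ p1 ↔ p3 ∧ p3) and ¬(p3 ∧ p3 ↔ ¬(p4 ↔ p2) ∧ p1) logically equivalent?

  p1  |   p2  |   p3  |   p4  |   φ   |   ψ  
----- | ----- | ----- | ----- | ----- | -----
 True |  True |  True |  True | False |  True
 True |  True |  True | False |  True | False
 True |  True | False |  True |  True | False
 True |  True | False | False | False |  True
 True | False |  True |  True |  True | False
 True | False |  True | False | False |  True
 True | False | False |  True | False |  True
 True | False | False | False |  True | False
False |  True |  True |  True |  True |  True
False |  True |  True | False |  True |  True
False |  True | False |  True | False | False
False |  True | False | False | False | False
False | False |  True |  True |  True |  True
False | False |  True | False |  True |  True
False | False | False |  True | False | False
False | False | False | False | False | False
The columns differ at p1=True, p2=True, p3=True, p4=True (φ=False, ψ=True), so they are not equivalent.

not equivalent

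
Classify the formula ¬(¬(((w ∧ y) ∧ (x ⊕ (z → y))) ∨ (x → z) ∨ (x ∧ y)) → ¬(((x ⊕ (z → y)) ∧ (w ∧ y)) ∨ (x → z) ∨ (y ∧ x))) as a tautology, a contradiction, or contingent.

contradiction

x | y | z | w || (w ∧ y) | (z → y) | (x ⊕ (z → y)) | ((w ∧ y) ∧ (x ⊕ (z → y))) | (x → z) | (x ∧ y) | ((x ⊕ (z → y)) ∧ (w ∧ y)) | (y ∧ x) | φ
T | T | T | T ||    T    |    T    |       F       |             F             |    T    |    T    |             F             |    T    | F
T | T | T | F ||    F    |    T    |       F       |             F             |    T    |    T    |             F             |    T    | F
T | T | F | T ||    T    |    T    |       F       |             F             |    F    |    T    |             F             |    T    | F
T | T | F | F ||    F    |    T    |       F       |             F             |    F    |    T    |             F             |    T    | F
T | F | T | T ||    F    |    F    |       T       |             F             |    T    |    F    |             F             |    F    | F
T | F | T | F ||    F    |    F    |       T       |             F             |    T    |    F    |             F             |    F    | F
T | F | F | T ||    F    |    T    |       F       |             F             |    F    |    F    |             F             |    F    | F
T | F | F | F ||    F    |    T    |       F       |             F             |    F    |    F    |             F             |    F    | F
F | T | T | T ||    T    |    T    |       T       |             T             |    T    |    F    |             T             |    F    | F
F | T | T | F ||    F    |    T    |       T       |             F             |    T    |    F    |             F             |    F    | F
F | T | F | T ||    T    |    T    |       T       |             T             |    T    |    F    |             T             |    F    | F
F | T | F | F ||    F    |    T    |       T       |             F             |    T    |    F    |             F             |    F    | F
F | F | T | T ||    F    |    F    |       F       |             F             |    T    |    F    |             F             |    F    | F
F | F | T | F ||    F    |    F    |       F       |             F             |    T    |    F    |             F             |    F    | F
F | F | F | T ||    F    |    T    |       T       |             F             |    T    |    F    |             F             |    F    | F
F | F | F | F ||    F    |    T    |       T       |             F             |    T    |    F    |             F             |    F    | F
Every row is F, so the formula is a contradiction.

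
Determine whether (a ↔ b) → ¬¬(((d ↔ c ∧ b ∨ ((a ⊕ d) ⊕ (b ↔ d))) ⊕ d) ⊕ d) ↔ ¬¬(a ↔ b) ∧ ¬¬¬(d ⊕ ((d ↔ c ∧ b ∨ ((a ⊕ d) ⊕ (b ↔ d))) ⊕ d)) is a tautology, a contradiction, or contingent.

a | b | c | d | φ
- | - | - | - | -
T | T | T | T | F
T | T | T | F | F
T | T | F | T | F
T | T | F | F | F
T | F | T | T | F
T | F | T | F | F
T | F | F | T | F
T | F | F | F | F
F | T | T | T | F
F | T | T | F | F
F | T | F | T | F
F | T | F | F | F
F | F | T | T | F
F | F | T | F | F
F | F | F | T | F
F | F | F | F | F
Every row is F, so the formula is a contradiction.

contradiction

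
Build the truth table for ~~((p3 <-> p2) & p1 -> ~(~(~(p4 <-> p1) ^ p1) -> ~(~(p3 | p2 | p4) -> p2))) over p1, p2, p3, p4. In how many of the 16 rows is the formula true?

p1  p2  p3  p4  |  φ
0   0   0   0   |  1
0   0   0   1   |  1
0   0   1   0   |  1
0   0   1   1   |  1
0   1   0   0   |  1
0   1   0   1   |  1
0   1   1   0   |  1
0   1   1   1   |  1
1   0   0   0   |  0
1   0   0   1   |  0
1   0   1   0   |  1
1   0   1   1   |  1
1   1   0   0   |  1
1   1   0   1   |  1
1   1   1   0   |  1
1   1   1   1   |  0
The formula is true on 13 of the 16 rows.

13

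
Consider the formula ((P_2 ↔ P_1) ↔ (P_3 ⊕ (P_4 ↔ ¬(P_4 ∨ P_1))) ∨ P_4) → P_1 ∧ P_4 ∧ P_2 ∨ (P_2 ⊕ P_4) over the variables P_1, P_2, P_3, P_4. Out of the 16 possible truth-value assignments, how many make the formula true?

14

P_1  P_2  P_3  P_4  |  (P_2 ↔ P_1)  (P_4 ∨ P_1)  ¬(P_4 ∨ P_1)  (P_4 ↔ ¬(P_4 ∨ P_1))  (P_3 ⊕ (P_4 ↔ ¬(P_4 ∨ P_1)))  (P_1 ∧ P_4 ∧ P_2)  (P_2 ⊕ P_4)  φ
 T    T    T    T   |       T            T            F                 F                         T                        T               F       T
 T    T    T    F   |       T            T            F                 T                         F                        F               T       T
 T    T    F    T   |       T            T            F                 F                         F                        T               F       T
 T    T    F    F   |       T            T            F                 T                         T                        F               T       T
 T    F    T    T   |       F            T            F                 F                         T                        F               T       T
 T    F    T    F   |       F            T            F                 T                         F                        F               F       F
 T    F    F    T   |       F            T            F                 F                         F                        F               T       T
 T    F    F    F   |       F            T            F                 T                         T                        F               F       T
 F    T    T    T   |       F            T            F                 F                         T                        F               F       T
 F    T    T    F   |       F            F            T                 F                         T                        F               T       T
 F    T    F    T   |       F            T            F                 F                         F                        F               F       T
 F    T    F    F   |       F            F            T                 F                         F                        F               T       T
 F    F    T    T   |       T            T            F                 F                         T                        F               T       T
 F    F    T    F   |       T            F            T                 F                         T                        F               F       F
 F    F    F    T   |       T            T            F                 F                         F                        F               T       T
 F    F    F    F   |       T            F            T                 F                         F                        F               F       T
The formula is true on 14 of the 16 rows.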